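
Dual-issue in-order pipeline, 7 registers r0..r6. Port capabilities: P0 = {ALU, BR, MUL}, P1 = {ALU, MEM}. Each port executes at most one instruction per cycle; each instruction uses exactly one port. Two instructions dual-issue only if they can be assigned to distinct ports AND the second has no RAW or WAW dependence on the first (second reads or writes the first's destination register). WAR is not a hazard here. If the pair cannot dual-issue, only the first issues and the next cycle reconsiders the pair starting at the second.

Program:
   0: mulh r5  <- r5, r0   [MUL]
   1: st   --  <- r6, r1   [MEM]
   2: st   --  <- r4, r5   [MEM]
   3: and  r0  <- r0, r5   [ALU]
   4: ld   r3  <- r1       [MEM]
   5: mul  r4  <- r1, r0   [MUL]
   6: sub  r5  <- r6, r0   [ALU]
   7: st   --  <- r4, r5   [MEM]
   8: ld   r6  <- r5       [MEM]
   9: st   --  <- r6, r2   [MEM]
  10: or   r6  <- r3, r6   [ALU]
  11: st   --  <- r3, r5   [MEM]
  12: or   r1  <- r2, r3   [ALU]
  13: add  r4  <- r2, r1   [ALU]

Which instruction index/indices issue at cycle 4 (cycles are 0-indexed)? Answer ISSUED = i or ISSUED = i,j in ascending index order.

t=0 i0/i1:mulh.MUL+st.MEM ; pair
t=1 i2/i3:st.MEM+and.ALU ; pair
t=2 i4/i5:ld.MEM+mul.MUL ; pair
t=3 i6:sub.ALU ; RAW r5
t=4 i7:st.MEM ; no-port MEM/MEM
t=5 i8:ld.MEM ; no-port MEM/MEM
t=6 i9/i10:st.MEM+or.ALU ; pair
t=7 i11/i12:st.MEM+or.ALU ; pair
t=8 i13:add.ALU ; tail

ISSUED = 7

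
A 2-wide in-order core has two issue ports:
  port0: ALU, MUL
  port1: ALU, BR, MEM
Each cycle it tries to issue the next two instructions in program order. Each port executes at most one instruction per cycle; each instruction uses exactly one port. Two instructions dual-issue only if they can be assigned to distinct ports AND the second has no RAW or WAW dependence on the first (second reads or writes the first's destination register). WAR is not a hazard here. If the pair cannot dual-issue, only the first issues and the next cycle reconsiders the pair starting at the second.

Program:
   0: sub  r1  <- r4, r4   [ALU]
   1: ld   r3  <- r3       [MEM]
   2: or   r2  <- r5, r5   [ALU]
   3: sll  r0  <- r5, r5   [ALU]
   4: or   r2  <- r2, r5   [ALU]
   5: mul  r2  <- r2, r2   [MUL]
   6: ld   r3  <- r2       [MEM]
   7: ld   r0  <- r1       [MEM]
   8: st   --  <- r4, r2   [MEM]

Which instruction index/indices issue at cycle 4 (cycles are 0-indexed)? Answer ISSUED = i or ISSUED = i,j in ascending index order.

ISSUED = 6

0. sub.ALU;ld.MEM @i0&i1  | pair
1. or.ALU;sll.ALU @i2&i3  | pair
2. or.ALU @i4  | RAW+WAW r2
3. mul.MUL @i5  | RAW r2
4. ld.MEM @i6  | no-port MEM/MEM
5. ld.MEM @i7  | no-port MEM/MEM
6. st.MEM @i8  | tail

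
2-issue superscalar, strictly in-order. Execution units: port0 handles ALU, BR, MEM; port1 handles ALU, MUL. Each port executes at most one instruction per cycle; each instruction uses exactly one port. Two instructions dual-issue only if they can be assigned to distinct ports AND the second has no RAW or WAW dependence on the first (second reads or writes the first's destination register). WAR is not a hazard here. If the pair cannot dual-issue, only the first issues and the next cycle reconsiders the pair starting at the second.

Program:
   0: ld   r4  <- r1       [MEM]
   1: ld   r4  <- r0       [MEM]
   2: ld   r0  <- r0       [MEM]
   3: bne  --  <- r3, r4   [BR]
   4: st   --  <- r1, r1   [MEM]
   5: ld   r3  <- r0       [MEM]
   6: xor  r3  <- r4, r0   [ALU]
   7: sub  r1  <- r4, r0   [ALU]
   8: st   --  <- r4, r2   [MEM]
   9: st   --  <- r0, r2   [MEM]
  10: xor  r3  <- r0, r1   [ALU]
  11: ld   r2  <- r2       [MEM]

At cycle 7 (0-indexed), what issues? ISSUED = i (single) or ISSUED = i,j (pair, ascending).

#0 head=0: ld.MEM i0 no-port MEM/MEM
#1 head=1: ld.MEM i1 no-port MEM/MEM
#2 head=2: ld.MEM i2 no-port MEM/BR
#3 head=3: bne.BR i3 no-port BR/MEM
#4 head=4: st.MEM i4 no-port MEM/MEM
#5 head=5: ld.MEM i5 WAW r3
#6 head=6: xor.ALU/sub.ALU i6,i7 2-wide
#7 head=8: st.MEM i8 no-port MEM/MEM
#8 head=9: st.MEM/xor.ALU i9,i10 2-wide
#9 head=11: ld.MEM i11 tail

ISSUED = 8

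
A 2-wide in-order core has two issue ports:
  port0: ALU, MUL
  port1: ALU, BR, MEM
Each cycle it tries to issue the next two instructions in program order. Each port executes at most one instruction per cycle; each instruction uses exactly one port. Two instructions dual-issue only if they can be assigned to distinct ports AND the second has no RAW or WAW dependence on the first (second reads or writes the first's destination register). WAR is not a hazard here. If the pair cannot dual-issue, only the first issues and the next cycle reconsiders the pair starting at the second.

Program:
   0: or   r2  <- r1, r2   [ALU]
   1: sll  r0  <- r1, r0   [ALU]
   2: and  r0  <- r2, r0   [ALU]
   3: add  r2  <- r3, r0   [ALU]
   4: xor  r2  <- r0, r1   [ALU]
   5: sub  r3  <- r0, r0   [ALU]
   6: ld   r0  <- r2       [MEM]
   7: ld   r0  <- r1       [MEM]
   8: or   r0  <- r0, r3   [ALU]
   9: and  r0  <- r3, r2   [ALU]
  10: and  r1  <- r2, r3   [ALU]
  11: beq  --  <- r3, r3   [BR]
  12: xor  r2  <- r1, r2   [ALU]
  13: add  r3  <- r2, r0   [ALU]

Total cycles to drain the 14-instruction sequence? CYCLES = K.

c0: i0/i1 or;sll  2-wide
c1: i2 and  RAW r0
c2: i3 add  WAW r2
c3: i4/i5 xor;sub  2-wide
c4: i6 ld  no-port MEM/MEM
c5: i7 ld  RAW+WAW r0
c6: i8 or  WAW r0
c7: i9/i10 and;and  2-wide
c8: i11/i12 beq;xor  2-wide
c9: i13 add  tail

CYCLES = 10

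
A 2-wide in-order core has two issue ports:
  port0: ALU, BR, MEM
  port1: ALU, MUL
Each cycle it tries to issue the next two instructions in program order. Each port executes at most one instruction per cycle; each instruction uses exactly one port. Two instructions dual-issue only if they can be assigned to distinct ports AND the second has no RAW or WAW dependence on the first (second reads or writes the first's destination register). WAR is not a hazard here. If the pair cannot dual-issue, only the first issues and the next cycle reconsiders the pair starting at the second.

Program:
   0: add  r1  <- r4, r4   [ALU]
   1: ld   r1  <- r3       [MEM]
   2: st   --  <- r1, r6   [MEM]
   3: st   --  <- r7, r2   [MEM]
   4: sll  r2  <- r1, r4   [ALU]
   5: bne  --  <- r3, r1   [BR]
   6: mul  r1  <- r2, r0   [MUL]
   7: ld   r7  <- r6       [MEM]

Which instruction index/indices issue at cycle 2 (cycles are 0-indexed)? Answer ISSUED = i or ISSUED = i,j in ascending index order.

ISSUED = 2

t=0 i0:add.ALU ; WAW r1
t=1 i1:ld.MEM ; no-port MEM/MEM
t=2 i2:st.MEM ; no-port MEM/MEM
t=3 i3,i4:st.MEM+sll.ALU ; dual
t=4 i5,i6:bne.BR+mul.MUL ; dual
t=5 i7:ld.MEM ; tail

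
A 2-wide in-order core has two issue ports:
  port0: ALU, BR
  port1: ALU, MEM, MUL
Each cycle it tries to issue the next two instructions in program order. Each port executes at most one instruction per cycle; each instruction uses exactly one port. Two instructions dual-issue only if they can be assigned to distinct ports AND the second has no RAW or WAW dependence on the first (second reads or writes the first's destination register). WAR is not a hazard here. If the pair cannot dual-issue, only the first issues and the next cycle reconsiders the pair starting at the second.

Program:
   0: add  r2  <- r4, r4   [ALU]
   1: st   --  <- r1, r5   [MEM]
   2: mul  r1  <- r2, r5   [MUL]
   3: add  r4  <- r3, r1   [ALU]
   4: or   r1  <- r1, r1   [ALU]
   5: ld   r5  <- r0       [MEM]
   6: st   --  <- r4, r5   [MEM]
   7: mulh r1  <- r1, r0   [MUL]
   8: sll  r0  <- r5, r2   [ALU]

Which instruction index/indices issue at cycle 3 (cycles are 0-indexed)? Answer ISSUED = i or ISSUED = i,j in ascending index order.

0. add.ALU st.MEM @i0/i1  | 2-wide
1. mul.MUL @i2  | RAW r1
2. add.ALU or.ALU @i3/i4  | 2-wide
3. ld.MEM @i5  | no-port MEM/MEM
4. st.MEM @i6  | no-port MEM/MUL
5. mulh.MUL sll.ALU @i7/i8  | 2-wide

ISSUED = 5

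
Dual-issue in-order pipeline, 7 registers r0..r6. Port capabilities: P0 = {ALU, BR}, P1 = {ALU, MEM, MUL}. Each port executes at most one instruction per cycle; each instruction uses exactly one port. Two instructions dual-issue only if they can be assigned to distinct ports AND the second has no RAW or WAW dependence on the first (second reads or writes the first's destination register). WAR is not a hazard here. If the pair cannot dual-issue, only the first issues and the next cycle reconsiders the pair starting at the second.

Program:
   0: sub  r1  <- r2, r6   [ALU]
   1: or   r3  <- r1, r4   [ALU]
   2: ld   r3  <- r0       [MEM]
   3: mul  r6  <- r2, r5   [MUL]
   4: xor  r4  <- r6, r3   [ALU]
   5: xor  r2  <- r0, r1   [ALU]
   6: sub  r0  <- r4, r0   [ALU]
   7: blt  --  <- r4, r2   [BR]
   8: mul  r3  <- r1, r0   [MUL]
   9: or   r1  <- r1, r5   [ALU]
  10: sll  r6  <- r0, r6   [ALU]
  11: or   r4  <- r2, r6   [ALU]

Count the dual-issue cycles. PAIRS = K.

[0] i0  sub  -- RAW r1
[1] i1  or  -- WAW r3
[2] i2  ld  -- no-port MEM/MUL
[3] i3  mul  -- RAW r6
[4] i4+i5  xor+xor  -- 2-wide
[5] i6+i7  sub+blt  -- 2-wide
[6] i8+i9  mul+or  -- 2-wide
[7] i10  sll  -- RAW r6
[8] i11  or  -- tail

PAIRS = 3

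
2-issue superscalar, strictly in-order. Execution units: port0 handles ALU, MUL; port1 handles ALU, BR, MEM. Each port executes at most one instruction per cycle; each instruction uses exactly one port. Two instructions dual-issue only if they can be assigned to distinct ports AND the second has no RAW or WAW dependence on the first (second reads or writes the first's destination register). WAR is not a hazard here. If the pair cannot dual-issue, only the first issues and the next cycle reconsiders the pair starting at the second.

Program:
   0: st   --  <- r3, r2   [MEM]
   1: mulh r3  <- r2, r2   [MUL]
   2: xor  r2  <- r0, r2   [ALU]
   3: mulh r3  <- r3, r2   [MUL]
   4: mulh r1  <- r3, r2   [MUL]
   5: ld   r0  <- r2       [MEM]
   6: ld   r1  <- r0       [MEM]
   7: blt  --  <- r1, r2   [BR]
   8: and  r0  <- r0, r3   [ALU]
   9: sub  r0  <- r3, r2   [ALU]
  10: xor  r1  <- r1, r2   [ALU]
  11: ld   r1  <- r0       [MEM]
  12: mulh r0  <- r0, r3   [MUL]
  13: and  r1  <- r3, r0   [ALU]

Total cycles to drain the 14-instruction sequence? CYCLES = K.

CYCLES = 9

#0 head=0: st/mulh i0,i1 2-wide
#1 head=2: xor i2 RAW r2
#2 head=3: mulh i3 no-port MUL/MUL
#3 head=4: mulh/ld i4,i5 2-wide
#4 head=6: ld i6 no-port MEM/BR
#5 head=7: blt/and i7,i8 2-wide
#6 head=9: sub/xor i9,i10 2-wide
#7 head=11: ld/mulh i11,i12 2-wide
#8 head=13: and i13 tail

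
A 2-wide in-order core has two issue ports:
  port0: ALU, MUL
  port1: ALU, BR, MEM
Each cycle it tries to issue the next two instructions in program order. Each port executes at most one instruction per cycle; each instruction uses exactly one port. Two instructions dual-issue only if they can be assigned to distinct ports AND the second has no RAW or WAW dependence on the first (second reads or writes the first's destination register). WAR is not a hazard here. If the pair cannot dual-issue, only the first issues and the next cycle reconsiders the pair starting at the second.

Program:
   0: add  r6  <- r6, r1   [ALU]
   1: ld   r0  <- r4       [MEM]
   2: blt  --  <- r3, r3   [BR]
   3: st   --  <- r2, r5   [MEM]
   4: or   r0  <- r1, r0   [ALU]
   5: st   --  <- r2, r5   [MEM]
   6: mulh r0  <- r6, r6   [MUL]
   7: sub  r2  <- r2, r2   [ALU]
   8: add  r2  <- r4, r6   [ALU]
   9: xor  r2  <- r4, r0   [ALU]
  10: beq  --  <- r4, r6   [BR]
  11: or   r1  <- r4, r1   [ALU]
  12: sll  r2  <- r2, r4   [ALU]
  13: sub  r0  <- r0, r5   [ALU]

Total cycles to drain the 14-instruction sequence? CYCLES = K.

CYCLES = 9

  cy0 -> i0/i1 (add.ALU ld.MEM) pair
  cy1 -> i2 (blt.BR) no-port BR/MEM
  cy2 -> i3/i4 (st.MEM or.ALU) pair
  cy3 -> i5/i6 (st.MEM mulh.MUL) pair
  cy4 -> i7 (sub.ALU) WAW r2
  cy5 -> i8 (add.ALU) WAW r2
  cy6 -> i9/i10 (xor.ALU beq.BR) pair
  cy7 -> i11/i12 (or.ALU sll.ALU) pair
  cy8 -> i13 (sub.ALU) tail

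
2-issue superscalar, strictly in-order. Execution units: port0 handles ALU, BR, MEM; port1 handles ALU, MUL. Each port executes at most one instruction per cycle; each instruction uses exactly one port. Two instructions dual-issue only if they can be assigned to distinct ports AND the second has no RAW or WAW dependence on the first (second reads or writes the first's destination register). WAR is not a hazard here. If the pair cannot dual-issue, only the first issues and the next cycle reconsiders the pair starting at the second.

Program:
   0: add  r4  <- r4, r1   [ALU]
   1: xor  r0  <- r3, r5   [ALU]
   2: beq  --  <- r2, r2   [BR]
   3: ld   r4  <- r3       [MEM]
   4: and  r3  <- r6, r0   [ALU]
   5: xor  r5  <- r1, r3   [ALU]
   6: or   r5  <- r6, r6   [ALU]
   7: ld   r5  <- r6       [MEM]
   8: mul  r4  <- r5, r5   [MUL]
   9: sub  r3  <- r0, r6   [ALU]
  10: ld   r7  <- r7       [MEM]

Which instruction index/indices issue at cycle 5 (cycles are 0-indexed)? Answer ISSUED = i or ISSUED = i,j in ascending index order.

ISSUED = 7

t=0 i0&i1:add/xor ; 2-wide
t=1 i2:beq ; no-port BR/MEM
t=2 i3&i4:ld/and ; 2-wide
t=3 i5:xor ; WAW r5
t=4 i6:or ; WAW r5
t=5 i7:ld ; RAW r5
t=6 i8&i9:mul/sub ; 2-wide
t=7 i10:ld ; tail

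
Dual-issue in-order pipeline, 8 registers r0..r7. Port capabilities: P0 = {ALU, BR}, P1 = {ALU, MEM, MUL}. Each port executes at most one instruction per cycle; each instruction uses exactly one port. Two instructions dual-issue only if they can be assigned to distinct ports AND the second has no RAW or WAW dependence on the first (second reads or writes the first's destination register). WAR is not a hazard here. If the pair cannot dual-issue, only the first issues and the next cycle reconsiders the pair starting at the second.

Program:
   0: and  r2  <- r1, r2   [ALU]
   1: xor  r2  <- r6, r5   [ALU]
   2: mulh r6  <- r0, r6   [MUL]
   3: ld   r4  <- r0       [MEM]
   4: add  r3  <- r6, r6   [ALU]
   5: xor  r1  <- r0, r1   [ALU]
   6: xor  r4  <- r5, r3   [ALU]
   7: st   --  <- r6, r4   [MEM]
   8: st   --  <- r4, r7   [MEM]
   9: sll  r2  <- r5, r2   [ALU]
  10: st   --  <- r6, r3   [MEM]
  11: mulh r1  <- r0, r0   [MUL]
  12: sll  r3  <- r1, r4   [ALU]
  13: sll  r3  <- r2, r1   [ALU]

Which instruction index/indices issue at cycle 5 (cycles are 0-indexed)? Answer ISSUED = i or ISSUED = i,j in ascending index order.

  cy0 -> i0 (and) WAW r2
  cy1 -> i1/i2 (xor/mulh) 2-wide
  cy2 -> i3/i4 (ld/add) 2-wide
  cy3 -> i5/i6 (xor/xor) 2-wide
  cy4 -> i7 (st) no-port MEM/MEM
  cy5 -> i8/i9 (st/sll) 2-wide
  cy6 -> i10 (st) no-port MEM/MUL
  cy7 -> i11 (mulh) RAW r1
  cy8 -> i12 (sll) WAW r3
  cy9 -> i13 (sll) tail

ISSUED = 8,9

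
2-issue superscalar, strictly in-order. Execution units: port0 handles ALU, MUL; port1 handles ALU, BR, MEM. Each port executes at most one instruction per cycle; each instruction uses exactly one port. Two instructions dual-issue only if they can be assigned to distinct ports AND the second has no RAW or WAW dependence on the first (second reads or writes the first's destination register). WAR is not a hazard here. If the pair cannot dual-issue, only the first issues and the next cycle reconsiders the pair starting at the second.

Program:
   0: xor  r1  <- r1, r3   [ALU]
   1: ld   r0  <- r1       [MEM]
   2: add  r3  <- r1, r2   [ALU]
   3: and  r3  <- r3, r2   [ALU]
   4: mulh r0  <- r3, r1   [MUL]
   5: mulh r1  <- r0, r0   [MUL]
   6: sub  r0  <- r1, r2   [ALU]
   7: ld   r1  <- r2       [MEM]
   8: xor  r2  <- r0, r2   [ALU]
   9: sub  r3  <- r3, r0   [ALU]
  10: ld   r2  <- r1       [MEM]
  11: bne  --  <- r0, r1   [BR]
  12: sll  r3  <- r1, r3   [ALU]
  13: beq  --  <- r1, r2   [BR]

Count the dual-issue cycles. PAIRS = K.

PAIRS = 4

  cy0 -> i0 (xor.ALU) RAW r1
  cy1 -> i1/i2 (ld.MEM/add.ALU) pair
  cy2 -> i3 (and.ALU) RAW r3
  cy3 -> i4 (mulh.MUL) no-port MUL/MUL
  cy4 -> i5 (mulh.MUL) RAW r1
  cy5 -> i6/i7 (sub.ALU/ld.MEM) pair
  cy6 -> i8/i9 (xor.ALU/sub.ALU) pair
  cy7 -> i10 (ld.MEM) no-port MEM/BR
  cy8 -> i11/i12 (bne.BR/sll.ALU) pair
  cy9 -> i13 (beq.BR) tail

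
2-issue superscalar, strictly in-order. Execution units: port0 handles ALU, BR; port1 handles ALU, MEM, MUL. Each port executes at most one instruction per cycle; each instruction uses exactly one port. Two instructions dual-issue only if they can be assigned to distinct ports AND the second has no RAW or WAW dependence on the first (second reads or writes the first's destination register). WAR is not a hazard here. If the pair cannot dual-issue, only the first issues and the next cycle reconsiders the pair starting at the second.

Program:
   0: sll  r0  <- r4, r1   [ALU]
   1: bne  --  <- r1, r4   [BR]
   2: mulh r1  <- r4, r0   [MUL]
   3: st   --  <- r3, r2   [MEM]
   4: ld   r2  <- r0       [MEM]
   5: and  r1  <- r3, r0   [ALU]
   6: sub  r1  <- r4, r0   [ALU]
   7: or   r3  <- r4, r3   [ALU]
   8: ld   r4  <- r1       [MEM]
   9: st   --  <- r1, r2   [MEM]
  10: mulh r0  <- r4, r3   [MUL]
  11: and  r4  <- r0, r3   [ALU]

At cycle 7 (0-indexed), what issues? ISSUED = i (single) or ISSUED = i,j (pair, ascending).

0. sll/bne @i0,i1  | dual
1. mulh @i2  | no-port MUL/MEM
2. st @i3  | no-port MEM/MEM
3. ld/and @i4,i5  | dual
4. sub/or @i6,i7  | dual
5. ld @i8  | no-port MEM/MEM
6. st @i9  | no-port MEM/MUL
7. mulh @i10  | RAW r0
8. and @i11  | tail

ISSUED = 10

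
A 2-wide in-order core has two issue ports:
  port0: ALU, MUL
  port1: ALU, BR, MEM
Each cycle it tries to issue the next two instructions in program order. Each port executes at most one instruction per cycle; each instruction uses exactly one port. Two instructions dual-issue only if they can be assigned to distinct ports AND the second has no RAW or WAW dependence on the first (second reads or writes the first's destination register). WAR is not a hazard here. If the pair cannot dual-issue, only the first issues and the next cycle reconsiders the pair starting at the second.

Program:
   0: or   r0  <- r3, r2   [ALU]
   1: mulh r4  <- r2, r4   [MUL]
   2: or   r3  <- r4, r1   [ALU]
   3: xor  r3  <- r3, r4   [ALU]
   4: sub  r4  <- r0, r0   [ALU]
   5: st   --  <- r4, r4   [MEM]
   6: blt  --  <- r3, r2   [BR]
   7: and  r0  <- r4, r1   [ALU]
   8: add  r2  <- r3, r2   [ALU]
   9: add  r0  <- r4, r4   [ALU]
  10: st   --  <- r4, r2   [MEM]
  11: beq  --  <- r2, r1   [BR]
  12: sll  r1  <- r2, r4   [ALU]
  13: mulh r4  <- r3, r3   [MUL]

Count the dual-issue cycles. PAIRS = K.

t=0 i0+i1:or mulh ; pair
t=1 i2:or ; RAW+WAW r3
t=2 i3+i4:xor sub ; pair
t=3 i5:st ; no-port MEM/BR
t=4 i6+i7:blt and ; pair
t=5 i8+i9:add add ; pair
t=6 i10:st ; no-port MEM/BR
t=7 i11+i12:beq sll ; pair
t=8 i13:mulh ; tail

PAIRS = 5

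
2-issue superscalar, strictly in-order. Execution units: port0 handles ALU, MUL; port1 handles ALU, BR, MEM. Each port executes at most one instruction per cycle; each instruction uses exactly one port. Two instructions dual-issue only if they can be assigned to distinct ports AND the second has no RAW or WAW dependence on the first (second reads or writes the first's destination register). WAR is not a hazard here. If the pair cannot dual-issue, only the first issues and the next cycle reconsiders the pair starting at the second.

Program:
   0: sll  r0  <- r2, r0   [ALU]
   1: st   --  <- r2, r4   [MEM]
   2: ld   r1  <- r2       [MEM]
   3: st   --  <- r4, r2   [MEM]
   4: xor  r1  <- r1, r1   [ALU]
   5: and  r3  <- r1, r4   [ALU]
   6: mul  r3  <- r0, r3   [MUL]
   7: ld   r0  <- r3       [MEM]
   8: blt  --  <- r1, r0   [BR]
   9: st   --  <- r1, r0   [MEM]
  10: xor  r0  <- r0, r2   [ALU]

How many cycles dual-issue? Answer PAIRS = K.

PAIRS = 3

  cy0 -> i0&i1 (sll st) dual
  cy1 -> i2 (ld) no-port MEM/MEM
  cy2 -> i3&i4 (st xor) dual
  cy3 -> i5 (and) RAW+WAW r3
  cy4 -> i6 (mul) RAW r3
  cy5 -> i7 (ld) no-port MEM/BR
  cy6 -> i8 (blt) no-port BR/MEM
  cy7 -> i9&i10 (st xor) dual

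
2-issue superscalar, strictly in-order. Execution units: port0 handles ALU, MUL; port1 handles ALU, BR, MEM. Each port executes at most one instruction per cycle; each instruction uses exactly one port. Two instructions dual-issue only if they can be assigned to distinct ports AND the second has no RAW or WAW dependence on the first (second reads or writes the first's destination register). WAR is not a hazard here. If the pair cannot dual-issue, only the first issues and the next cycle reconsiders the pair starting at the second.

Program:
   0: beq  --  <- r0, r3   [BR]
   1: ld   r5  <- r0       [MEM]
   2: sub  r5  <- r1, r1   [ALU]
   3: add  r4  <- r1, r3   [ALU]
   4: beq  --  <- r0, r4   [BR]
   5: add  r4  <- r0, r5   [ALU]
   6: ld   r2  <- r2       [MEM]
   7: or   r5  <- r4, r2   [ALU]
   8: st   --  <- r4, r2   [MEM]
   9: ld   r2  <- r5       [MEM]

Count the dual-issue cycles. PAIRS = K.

PAIRS = 3

t=0 i0:beq ; no-port BR/MEM
t=1 i1:ld ; WAW r5
t=2 i2&i3:sub+add ; 2-wide
t=3 i4&i5:beq+add ; 2-wide
t=4 i6:ld ; RAW r2
t=5 i7&i8:or+st ; 2-wide
t=6 i9:ld ; tail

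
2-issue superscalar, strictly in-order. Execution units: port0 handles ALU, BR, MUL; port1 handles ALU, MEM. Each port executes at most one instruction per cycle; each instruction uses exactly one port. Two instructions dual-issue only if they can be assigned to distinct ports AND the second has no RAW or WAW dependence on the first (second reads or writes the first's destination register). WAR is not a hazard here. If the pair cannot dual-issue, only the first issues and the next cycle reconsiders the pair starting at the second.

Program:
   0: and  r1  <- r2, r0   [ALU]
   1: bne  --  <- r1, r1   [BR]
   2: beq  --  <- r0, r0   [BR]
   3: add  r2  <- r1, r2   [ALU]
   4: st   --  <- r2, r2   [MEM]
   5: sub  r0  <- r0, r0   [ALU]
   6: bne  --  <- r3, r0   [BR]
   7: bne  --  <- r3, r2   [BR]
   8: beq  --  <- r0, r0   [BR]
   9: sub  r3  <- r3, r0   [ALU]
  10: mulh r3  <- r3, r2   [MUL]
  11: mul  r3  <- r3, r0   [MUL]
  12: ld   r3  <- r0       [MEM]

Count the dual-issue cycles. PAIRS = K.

PAIRS = 3

  cy0 -> i0 (and) RAW r1
  cy1 -> i1 (bne) no-port BR/BR
  cy2 -> i2/i3 (beq add) pair
  cy3 -> i4/i5 (st sub) pair
  cy4 -> i6 (bne) no-port BR/BR
  cy5 -> i7 (bne) no-port BR/BR
  cy6 -> i8/i9 (beq sub) pair
  cy7 -> i10 (mulh) no-port MUL/MUL
  cy8 -> i11 (mul) WAW r3
  cy9 -> i12 (ld) tail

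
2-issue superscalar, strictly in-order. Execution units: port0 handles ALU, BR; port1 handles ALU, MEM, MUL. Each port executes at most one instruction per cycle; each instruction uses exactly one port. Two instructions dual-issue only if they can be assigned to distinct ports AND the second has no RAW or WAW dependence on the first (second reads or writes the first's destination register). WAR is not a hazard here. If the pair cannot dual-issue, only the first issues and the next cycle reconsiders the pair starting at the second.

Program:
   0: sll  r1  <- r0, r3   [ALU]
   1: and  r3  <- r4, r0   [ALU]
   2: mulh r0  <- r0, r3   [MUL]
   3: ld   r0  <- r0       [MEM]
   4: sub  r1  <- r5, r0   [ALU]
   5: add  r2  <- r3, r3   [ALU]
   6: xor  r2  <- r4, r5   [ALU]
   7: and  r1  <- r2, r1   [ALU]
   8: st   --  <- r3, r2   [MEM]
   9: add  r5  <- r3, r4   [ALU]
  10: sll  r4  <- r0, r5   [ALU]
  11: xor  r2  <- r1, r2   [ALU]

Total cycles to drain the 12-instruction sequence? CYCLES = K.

CYCLES = 8

#0 head=0: sll.ALU/and.ALU i0,i1 pair
#1 head=2: mulh.MUL i2 no-port MUL/MEM
#2 head=3: ld.MEM i3 RAW r0
#3 head=4: sub.ALU/add.ALU i4,i5 pair
#4 head=6: xor.ALU i6 RAW r2
#5 head=7: and.ALU/st.MEM i7,i8 pair
#6 head=9: add.ALU i9 RAW r5
#7 head=10: sll.ALU/xor.ALU i10,i11 pair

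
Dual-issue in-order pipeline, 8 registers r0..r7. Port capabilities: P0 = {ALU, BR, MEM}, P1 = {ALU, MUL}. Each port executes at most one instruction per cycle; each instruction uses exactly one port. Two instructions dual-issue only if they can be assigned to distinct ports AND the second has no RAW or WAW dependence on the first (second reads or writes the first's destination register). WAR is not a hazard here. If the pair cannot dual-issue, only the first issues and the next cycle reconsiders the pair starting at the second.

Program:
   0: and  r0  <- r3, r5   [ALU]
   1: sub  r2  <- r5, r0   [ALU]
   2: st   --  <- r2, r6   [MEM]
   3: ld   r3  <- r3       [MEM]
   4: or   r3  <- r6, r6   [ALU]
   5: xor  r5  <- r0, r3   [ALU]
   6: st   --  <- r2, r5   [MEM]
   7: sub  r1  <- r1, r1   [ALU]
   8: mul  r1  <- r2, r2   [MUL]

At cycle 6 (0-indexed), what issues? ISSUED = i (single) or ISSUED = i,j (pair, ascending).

ISSUED = 6,7

  cy0 -> i0 (and.ALU) RAW r0
  cy1 -> i1 (sub.ALU) RAW r2
  cy2 -> i2 (st.MEM) no-port MEM/MEM
  cy3 -> i3 (ld.MEM) WAW r3
  cy4 -> i4 (or.ALU) RAW r3
  cy5 -> i5 (xor.ALU) RAW r5
  cy6 -> i6+i7 (st.MEM+sub.ALU) 2-wide
  cy7 -> i8 (mul.MUL) tail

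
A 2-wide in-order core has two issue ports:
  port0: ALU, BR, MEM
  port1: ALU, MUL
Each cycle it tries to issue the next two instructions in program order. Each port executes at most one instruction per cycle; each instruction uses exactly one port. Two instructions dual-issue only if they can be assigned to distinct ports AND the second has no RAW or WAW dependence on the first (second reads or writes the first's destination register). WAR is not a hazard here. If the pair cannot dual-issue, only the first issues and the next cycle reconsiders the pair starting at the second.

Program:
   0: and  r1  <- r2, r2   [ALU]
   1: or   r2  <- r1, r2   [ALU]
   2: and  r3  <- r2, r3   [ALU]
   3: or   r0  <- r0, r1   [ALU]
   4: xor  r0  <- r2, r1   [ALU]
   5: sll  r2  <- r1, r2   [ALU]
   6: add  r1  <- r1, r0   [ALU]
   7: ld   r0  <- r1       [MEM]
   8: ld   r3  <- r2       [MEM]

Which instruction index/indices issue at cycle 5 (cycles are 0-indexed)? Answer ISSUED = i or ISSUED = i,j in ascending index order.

[0] i0  and.ALU  -- RAW r1
[1] i1  or.ALU  -- RAW r2
[2] i2/i3  and.ALU/or.ALU  -- dual
[3] i4/i5  xor.ALU/sll.ALU  -- dual
[4] i6  add.ALU  -- RAW r1
[5] i7  ld.MEM  -- no-port MEM/MEM
[6] i8  ld.MEM  -- tail

ISSUED = 7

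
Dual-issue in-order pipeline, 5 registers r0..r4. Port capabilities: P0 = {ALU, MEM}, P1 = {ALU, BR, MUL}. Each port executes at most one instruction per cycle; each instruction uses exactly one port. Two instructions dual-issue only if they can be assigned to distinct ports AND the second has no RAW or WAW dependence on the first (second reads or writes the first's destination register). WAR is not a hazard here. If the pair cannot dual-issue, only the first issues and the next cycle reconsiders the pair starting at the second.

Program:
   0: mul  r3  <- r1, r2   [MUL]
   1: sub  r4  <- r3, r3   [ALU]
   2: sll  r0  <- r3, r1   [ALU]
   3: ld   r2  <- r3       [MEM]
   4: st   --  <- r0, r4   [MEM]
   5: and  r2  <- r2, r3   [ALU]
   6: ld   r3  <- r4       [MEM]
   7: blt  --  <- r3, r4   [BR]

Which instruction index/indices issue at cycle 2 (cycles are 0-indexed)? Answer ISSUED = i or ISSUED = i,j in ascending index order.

ISSUED = 3

t=0 i0:mul ; RAW r3
t=1 i1/i2:sub/sll ; 2-wide
t=2 i3:ld ; no-port MEM/MEM
t=3 i4/i5:st/and ; 2-wide
t=4 i6:ld ; RAW r3
t=5 i7:blt ; tail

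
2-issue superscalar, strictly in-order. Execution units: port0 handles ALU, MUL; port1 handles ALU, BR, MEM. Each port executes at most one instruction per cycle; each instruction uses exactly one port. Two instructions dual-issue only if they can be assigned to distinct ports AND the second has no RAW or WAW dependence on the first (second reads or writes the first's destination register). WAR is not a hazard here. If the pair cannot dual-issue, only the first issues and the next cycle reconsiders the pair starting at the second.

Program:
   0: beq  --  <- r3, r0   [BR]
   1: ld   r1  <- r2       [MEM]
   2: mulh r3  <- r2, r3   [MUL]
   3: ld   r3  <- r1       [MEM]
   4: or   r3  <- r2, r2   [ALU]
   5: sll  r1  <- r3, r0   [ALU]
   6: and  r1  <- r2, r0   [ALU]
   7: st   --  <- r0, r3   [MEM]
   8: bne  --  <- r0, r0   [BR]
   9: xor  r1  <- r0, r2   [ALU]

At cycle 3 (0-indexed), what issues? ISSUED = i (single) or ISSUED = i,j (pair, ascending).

ISSUED = 4

  cy0 -> i0 (beq) no-port BR/MEM
  cy1 -> i1/i2 (ld/mulh) 2-wide
  cy2 -> i3 (ld) WAW r3
  cy3 -> i4 (or) RAW r3
  cy4 -> i5 (sll) WAW r1
  cy5 -> i6/i7 (and/st) 2-wide
  cy6 -> i8/i9 (bne/xor) 2-wide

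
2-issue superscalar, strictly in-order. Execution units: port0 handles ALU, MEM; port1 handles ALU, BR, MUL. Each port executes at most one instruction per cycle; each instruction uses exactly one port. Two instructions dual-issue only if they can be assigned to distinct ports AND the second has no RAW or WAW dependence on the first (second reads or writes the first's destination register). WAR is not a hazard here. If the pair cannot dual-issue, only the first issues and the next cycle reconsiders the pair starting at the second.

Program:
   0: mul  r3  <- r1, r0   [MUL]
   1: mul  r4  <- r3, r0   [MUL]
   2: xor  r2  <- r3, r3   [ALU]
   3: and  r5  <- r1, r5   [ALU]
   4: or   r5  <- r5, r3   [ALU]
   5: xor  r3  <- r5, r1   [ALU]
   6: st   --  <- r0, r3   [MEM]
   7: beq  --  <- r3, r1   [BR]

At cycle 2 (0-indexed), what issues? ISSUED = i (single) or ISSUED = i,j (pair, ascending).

[0] i0  mul  -- no-port MUL/MUL
[1] i1&i2  mul/xor  -- dual
[2] i3  and  -- RAW+WAW r5
[3] i4  or  -- RAW r5
[4] i5  xor  -- RAW r3
[5] i6&i7  st/beq  -- dual

ISSUED = 3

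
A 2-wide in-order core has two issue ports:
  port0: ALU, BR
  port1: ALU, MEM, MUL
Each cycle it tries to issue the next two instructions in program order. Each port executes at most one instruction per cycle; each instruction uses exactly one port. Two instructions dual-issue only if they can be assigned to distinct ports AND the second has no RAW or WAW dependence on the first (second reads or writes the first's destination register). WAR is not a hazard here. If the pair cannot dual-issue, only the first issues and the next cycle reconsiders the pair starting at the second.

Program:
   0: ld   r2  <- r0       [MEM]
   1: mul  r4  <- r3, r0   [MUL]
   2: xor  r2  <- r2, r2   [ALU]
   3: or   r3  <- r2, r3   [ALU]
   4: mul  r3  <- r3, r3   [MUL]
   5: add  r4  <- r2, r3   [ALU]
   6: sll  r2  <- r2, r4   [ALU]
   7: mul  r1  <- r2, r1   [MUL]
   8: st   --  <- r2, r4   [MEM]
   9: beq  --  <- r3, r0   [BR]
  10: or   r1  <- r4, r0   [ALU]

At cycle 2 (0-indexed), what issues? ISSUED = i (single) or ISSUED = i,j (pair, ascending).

ISSUED = 3

  cy0 -> i0 (ld) no-port MEM/MUL
  cy1 -> i1,i2 (mul+xor) 2-wide
  cy2 -> i3 (or) RAW+WAW r3
  cy3 -> i4 (mul) RAW r3
  cy4 -> i5 (add) RAW r4
  cy5 -> i6 (sll) RAW r2
  cy6 -> i7 (mul) no-port MUL/MEM
  cy7 -> i8,i9 (st+beq) 2-wide
  cy8 -> i10 (or) tail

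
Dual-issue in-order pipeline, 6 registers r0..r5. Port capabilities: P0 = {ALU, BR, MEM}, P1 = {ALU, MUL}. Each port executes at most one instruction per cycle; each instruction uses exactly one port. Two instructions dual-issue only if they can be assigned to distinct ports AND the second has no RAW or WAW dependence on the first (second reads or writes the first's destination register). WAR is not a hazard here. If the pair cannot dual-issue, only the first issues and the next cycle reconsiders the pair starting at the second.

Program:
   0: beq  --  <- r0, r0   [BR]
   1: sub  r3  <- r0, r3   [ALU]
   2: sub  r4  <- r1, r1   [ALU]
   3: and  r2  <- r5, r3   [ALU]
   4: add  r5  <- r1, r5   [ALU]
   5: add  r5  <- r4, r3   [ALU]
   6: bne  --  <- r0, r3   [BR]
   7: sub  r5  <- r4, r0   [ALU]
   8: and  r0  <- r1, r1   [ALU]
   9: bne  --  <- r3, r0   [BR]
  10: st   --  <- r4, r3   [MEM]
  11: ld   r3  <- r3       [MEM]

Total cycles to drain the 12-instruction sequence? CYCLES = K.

CYCLES = 8

  cy0 -> i0+i1 (beq.BR sub.ALU) 2-wide
  cy1 -> i2+i3 (sub.ALU and.ALU) 2-wide
  cy2 -> i4 (add.ALU) WAW r5
  cy3 -> i5+i6 (add.ALU bne.BR) 2-wide
  cy4 -> i7+i8 (sub.ALU and.ALU) 2-wide
  cy5 -> i9 (bne.BR) no-port BR/MEM
  cy6 -> i10 (st.MEM) no-port MEM/MEM
  cy7 -> i11 (ld.MEM) tail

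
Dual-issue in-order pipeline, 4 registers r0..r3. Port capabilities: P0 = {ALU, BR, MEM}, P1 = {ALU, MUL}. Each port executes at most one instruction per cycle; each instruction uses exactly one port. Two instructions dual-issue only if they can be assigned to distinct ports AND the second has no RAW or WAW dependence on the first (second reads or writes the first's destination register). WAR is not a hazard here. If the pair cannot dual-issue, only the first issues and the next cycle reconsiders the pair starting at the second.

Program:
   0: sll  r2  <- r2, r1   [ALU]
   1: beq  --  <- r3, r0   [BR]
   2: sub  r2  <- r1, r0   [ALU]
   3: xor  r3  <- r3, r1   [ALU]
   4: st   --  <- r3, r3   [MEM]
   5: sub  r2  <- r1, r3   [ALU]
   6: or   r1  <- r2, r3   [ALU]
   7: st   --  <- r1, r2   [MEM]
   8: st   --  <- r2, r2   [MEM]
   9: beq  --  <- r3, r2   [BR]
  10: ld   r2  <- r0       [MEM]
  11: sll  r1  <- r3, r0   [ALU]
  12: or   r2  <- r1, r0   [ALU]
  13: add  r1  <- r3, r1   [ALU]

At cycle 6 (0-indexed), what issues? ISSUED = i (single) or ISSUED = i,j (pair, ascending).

ISSUED = 9

  cy0 -> i0&i1 (sll+beq) 2-wide
  cy1 -> i2&i3 (sub+xor) 2-wide
  cy2 -> i4&i5 (st+sub) 2-wide
  cy3 -> i6 (or) RAW r1
  cy4 -> i7 (st) no-port MEM/MEM
  cy5 -> i8 (st) no-port MEM/BR
  cy6 -> i9 (beq) no-port BR/MEM
  cy7 -> i10&i11 (ld+sll) 2-wide
  cy8 -> i12&i13 (or+add) 2-wide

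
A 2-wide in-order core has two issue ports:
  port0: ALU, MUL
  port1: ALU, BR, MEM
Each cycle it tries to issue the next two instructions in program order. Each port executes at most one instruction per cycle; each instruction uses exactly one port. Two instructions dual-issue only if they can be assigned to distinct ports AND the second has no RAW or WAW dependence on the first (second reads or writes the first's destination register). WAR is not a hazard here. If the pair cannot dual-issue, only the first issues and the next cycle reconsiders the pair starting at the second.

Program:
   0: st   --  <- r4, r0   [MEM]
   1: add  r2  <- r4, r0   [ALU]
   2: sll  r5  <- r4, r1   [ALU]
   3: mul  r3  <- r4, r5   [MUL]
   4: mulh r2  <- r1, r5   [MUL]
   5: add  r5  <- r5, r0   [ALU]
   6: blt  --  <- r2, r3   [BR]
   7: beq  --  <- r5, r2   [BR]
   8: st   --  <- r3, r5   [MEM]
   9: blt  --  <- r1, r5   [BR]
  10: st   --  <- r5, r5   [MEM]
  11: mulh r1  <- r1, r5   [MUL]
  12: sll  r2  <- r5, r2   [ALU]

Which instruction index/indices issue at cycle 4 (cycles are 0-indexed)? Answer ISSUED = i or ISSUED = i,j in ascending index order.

ISSUED = 6

0. st.MEM;add.ALU @i0/i1  | pair
1. sll.ALU @i2  | RAW r5
2. mul.MUL @i3  | no-port MUL/MUL
3. mulh.MUL;add.ALU @i4/i5  | pair
4. blt.BR @i6  | no-port BR/BR
5. beq.BR @i7  | no-port BR/MEM
6. st.MEM @i8  | no-port MEM/BR
7. blt.BR @i9  | no-port BR/MEM
8. st.MEM;mulh.MUL @i10/i11  | pair
9. sll.ALU @i12  | tail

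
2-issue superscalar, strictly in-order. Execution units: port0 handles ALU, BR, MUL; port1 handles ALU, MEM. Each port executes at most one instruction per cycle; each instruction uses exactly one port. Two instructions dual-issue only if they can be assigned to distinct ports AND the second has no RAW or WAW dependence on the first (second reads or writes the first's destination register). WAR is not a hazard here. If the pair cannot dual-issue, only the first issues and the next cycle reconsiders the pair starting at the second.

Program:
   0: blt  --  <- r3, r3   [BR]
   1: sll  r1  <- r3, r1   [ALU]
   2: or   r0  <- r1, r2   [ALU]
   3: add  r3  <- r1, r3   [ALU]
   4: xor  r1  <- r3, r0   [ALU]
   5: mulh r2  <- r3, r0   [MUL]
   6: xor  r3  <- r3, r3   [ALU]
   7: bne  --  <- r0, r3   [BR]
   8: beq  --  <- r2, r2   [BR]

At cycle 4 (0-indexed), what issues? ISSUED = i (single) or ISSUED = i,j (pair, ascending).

0. blt.BR;sll.ALU @i0/i1  | 2-wide
1. or.ALU;add.ALU @i2/i3  | 2-wide
2. xor.ALU;mulh.MUL @i4/i5  | 2-wide
3. xor.ALU @i6  | RAW r3
4. bne.BR @i7  | no-port BR/BR
5. beq.BR @i8  | tail

ISSUED = 7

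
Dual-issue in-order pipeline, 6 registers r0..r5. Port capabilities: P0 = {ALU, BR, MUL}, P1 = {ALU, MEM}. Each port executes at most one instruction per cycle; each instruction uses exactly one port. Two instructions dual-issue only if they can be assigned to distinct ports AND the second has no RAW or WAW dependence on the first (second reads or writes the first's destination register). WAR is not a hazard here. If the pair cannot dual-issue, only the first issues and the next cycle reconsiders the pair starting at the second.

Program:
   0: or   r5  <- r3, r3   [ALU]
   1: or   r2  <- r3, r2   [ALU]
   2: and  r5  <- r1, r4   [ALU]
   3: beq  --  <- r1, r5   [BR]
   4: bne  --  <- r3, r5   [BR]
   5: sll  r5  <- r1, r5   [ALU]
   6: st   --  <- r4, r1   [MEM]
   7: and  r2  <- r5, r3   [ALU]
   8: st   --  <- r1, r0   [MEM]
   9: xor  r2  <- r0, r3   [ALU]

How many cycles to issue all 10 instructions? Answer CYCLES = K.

[0] i0,i1  or/or  -- pair
[1] i2  and  -- RAW r5
[2] i3  beq  -- no-port BR/BR
[3] i4,i5  bne/sll  -- pair
[4] i6,i7  st/and  -- pair
[5] i8,i9  st/xor  -- pair

CYCLES = 6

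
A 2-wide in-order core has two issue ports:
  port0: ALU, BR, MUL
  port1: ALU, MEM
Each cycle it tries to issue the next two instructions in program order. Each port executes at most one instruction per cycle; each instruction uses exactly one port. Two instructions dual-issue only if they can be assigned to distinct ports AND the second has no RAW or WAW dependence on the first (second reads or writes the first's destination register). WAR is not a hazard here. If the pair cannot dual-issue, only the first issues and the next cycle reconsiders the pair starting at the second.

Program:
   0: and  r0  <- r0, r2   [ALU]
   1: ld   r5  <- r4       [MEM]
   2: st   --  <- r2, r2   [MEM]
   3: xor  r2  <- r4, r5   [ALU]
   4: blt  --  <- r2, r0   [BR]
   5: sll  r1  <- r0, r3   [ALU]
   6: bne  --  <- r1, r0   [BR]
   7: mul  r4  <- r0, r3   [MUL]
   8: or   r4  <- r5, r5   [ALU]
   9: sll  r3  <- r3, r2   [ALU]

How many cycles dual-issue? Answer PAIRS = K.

t=0 i0,i1:and/ld ; pair
t=1 i2,i3:st/xor ; pair
t=2 i4,i5:blt/sll ; pair
t=3 i6:bne ; no-port BR/MUL
t=4 i7:mul ; WAW r4
t=5 i8,i9:or/sll ; pair

PAIRS = 4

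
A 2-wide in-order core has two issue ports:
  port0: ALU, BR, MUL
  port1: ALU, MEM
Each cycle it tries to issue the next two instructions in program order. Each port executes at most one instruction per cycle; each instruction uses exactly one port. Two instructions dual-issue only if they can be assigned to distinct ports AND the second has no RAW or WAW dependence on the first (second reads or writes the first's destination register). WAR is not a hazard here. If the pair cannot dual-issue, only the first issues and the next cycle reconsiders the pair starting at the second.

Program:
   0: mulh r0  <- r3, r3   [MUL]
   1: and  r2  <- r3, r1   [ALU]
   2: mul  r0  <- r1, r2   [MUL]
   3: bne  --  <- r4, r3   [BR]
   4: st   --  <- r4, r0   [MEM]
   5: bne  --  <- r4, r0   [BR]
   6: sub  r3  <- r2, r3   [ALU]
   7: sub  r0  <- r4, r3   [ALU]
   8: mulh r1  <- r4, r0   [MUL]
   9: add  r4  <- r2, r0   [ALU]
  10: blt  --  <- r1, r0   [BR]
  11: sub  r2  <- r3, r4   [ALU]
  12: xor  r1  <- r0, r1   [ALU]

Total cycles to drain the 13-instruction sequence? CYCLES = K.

CYCLES = 8

  cy0 -> i0&i1 (mulh.MUL;and.ALU) dual
  cy1 -> i2 (mul.MUL) no-port MUL/BR
  cy2 -> i3&i4 (bne.BR;st.MEM) dual
  cy3 -> i5&i6 (bne.BR;sub.ALU) dual
  cy4 -> i7 (sub.ALU) RAW r0
  cy5 -> i8&i9 (mulh.MUL;add.ALU) dual
  cy6 -> i10&i11 (blt.BR;sub.ALU) dual
  cy7 -> i12 (xor.ALU) tail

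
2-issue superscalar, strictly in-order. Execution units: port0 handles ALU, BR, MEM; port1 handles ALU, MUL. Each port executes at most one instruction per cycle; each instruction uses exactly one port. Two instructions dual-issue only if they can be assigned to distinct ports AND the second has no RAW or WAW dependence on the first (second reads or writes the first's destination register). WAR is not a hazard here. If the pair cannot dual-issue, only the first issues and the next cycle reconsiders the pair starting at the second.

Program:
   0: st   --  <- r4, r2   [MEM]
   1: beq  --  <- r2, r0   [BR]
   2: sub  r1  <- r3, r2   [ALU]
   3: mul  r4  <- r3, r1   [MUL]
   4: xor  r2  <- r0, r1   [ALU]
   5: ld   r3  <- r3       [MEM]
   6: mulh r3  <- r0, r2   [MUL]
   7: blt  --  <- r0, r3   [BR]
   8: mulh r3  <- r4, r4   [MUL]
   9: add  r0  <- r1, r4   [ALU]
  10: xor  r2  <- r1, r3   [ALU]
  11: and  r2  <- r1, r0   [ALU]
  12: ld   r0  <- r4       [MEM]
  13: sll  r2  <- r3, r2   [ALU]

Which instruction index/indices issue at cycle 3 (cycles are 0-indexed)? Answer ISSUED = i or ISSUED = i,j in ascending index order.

ISSUED = 5

#0 head=0: st i0 no-port MEM/BR
#1 head=1: beq/sub i1&i2 pair
#2 head=3: mul/xor i3&i4 pair
#3 head=5: ld i5 WAW r3
#4 head=6: mulh i6 RAW r3
#5 head=7: blt/mulh i7&i8 pair
#6 head=9: add/xor i9&i10 pair
#7 head=11: and/ld i11&i12 pair
#8 head=13: sll i13 tail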